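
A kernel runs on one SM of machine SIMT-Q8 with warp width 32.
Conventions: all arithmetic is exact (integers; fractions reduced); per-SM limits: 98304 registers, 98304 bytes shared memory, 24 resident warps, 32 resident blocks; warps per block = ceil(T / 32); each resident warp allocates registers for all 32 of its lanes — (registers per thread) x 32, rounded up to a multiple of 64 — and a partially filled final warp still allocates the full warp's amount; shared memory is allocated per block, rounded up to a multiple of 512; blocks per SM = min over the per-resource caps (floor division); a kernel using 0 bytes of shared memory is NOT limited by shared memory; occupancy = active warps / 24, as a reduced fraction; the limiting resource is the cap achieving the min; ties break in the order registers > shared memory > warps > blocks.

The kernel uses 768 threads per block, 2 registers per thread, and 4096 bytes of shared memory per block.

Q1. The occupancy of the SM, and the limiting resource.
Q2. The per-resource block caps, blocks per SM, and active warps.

Answer: occupancy 1, limited by warps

registers: 64 blocks
shared memory: 24 blocks
warps: 1 block
blocks: 32 blocks

Answer: 1 block, 24 active warps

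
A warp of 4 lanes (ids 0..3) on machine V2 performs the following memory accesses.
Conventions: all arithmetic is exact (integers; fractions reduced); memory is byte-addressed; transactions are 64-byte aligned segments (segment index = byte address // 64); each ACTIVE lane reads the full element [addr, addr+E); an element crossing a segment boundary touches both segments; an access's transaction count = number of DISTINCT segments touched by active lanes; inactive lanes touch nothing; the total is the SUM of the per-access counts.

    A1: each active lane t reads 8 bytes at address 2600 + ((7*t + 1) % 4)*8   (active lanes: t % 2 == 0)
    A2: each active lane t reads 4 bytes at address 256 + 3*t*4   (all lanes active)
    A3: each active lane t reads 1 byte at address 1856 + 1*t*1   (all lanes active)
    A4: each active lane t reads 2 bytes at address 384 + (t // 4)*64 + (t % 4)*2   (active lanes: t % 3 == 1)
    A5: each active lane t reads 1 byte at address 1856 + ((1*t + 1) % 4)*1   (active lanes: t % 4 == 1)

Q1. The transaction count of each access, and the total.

A1: 2 transactions
A2: 1 transaction
A3: 1 transaction
A4: 1 transaction
A5: 1 transaction

Answer: 2,1,1,1,1; total 6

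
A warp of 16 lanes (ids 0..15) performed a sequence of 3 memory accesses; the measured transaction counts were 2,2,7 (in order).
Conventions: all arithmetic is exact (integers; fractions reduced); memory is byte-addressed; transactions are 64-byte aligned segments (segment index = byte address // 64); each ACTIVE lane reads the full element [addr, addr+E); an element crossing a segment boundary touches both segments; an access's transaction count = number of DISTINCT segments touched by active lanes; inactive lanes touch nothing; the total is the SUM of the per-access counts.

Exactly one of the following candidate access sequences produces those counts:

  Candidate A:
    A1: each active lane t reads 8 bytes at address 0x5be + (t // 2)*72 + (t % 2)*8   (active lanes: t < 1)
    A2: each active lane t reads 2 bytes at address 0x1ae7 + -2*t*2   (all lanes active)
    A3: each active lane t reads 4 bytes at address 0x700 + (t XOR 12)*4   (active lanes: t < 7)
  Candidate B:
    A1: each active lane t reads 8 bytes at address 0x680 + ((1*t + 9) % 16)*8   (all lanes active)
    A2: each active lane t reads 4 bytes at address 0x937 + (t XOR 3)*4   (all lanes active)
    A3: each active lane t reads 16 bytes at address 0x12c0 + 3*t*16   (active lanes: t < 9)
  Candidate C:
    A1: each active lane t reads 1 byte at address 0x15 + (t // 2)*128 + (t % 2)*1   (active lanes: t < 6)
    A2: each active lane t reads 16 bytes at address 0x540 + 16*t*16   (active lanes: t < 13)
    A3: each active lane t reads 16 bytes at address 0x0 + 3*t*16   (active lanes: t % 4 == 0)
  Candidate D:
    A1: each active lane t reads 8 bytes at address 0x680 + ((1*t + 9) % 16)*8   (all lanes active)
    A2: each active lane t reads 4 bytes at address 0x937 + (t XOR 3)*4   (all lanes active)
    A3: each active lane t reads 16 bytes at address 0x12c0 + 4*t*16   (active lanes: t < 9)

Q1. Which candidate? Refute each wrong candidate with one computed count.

A: A3 gives 1 transaction, not 7
C: A1 gives 3 transactions, not 2
D: A3 gives 9 transactions, not 7
B: all counts match (2,2,7)

Answer: B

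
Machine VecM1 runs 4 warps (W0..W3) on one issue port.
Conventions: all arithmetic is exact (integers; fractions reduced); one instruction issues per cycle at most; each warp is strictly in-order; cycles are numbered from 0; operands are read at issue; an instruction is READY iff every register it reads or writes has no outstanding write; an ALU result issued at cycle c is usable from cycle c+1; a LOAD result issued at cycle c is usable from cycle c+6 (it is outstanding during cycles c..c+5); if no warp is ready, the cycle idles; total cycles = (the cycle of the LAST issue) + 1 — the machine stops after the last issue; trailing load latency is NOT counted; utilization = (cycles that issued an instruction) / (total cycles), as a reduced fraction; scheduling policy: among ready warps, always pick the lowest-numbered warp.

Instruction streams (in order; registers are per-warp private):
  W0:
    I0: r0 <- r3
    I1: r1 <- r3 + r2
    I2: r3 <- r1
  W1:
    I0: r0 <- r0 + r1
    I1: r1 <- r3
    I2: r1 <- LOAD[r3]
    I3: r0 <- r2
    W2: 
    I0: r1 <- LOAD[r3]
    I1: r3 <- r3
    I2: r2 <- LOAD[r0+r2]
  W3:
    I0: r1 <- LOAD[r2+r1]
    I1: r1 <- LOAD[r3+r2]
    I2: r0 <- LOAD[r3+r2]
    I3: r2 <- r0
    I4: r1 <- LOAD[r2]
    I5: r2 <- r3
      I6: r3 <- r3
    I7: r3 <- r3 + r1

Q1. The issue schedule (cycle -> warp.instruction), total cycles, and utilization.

cycle 0: W0.I0
cycle 1: W0.I1
cycle 2: W0.I2
cycle 3: W1.I0
cycle 4: W1.I1
cycle 5: W1.I2
cycle 6: W1.I3
cycle 7: W2.I0
cycle 8: W2.I1
cycle 9: W2.I2
cycle 10: W3.I0
cycle 11: idle
cycle 12: idle
cycle 13: idle
cycle 14: idle
cycle 15: idle
cycle 16: W3.I1
cycle 17: W3.I2
cycle 18: idle
cycle 19: idle
cycle 20: idle
cycle 21: idle
cycle 22: idle
cycle 23: W3.I3
cycle 24: W3.I4
cycle 25: W3.I5
cycle 26: W3.I6
cycle 27: idle
cycle 28: idle
cycle 29: idle
cycle 30: W3.I7

Answer: 31 cycles, utilization 18/31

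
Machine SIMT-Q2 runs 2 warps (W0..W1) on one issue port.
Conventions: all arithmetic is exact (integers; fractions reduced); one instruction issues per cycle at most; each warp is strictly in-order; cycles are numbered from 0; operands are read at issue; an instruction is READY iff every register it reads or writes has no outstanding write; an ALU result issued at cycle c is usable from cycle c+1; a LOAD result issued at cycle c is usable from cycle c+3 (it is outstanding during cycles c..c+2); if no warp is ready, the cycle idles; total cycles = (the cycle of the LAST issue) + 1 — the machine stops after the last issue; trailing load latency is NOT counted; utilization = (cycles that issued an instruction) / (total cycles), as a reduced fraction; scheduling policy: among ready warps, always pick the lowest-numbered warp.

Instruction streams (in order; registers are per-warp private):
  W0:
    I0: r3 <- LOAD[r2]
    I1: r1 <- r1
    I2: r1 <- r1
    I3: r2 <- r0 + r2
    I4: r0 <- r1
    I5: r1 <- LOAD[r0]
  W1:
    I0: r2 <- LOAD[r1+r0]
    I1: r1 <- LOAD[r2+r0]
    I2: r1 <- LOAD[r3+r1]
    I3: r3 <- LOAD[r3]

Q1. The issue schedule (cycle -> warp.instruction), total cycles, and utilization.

cycle 0: W0.I0
cycle 1: W0.I1
cycle 2: W0.I2
cycle 3: W0.I3
cycle 4: W0.I4
cycle 5: W0.I5
cycle 6: W1.I0
cycle 7: idle
cycle 8: idle
cycle 9: W1.I1
cycle 10: idle
cycle 11: idle
cycle 12: W1.I2
cycle 13: W1.I3

Answer: 14 cycles, utilization 5/7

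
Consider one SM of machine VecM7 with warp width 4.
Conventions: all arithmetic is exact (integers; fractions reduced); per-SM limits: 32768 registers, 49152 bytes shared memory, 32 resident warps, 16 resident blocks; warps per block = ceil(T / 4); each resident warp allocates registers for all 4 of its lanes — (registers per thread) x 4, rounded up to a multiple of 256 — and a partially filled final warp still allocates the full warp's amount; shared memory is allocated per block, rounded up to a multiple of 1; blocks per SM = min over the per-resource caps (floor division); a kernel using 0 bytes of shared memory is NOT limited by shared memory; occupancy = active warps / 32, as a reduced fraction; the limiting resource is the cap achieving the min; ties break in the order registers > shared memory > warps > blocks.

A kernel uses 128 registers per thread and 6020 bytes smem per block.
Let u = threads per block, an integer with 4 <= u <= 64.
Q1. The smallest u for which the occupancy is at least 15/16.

Answer: u = 13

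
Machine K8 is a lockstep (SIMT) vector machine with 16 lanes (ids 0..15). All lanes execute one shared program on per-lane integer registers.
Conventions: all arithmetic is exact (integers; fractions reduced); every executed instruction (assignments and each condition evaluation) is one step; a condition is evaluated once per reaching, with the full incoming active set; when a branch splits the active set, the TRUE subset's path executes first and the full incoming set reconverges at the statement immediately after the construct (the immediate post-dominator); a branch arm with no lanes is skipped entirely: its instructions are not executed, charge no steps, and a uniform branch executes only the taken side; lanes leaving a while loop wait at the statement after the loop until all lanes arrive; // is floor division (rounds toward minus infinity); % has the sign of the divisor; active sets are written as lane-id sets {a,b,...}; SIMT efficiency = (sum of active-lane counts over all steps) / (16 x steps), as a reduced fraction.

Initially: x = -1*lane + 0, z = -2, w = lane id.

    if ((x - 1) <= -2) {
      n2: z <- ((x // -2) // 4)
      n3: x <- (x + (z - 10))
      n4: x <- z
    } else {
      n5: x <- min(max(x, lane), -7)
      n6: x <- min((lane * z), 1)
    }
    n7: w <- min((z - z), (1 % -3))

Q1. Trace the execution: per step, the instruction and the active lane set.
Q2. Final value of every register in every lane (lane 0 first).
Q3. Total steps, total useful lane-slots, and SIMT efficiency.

step 0: eval ((x - 1) <= -2)         {0,1,2,3,4,5,6,7,8,9,10,11,12,13,14,15}
step 1: z <- ((x // -2) // 4)        {1,2,3,4,5,6,7,8,9,10,11,12,13,14,15}
step 2: x <- (x + (z - 10))          {1,2,3,4,5,6,7,8,9,10,11,12,13,14,15}
step 3: x <- z                       {1,2,3,4,5,6,7,8,9,10,11,12,13,14,15}
step 4: x <- min(max(x, lane), -7)   {0}
step 5: x <- min((lane * z), 1)      {0}
step 6: w <- min((z - z), (1 % -3))  {0,1,2,3,4,5,6,7,8,9,10,11,12,13,14,15}

Answer: 7 steps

x: 0,0,0,0,0,0,0,0,1,1,1,1,1,1,1,1
z: -2,0,0,0,0,0,0,0,1,1,1,1,1,1,1,1
w: -2,-2,-2,-2,-2,-2,-2,-2,-2,-2,-2,-2,-2,-2,-2,-2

steps = 7; useful = 79; efficiency = 79/112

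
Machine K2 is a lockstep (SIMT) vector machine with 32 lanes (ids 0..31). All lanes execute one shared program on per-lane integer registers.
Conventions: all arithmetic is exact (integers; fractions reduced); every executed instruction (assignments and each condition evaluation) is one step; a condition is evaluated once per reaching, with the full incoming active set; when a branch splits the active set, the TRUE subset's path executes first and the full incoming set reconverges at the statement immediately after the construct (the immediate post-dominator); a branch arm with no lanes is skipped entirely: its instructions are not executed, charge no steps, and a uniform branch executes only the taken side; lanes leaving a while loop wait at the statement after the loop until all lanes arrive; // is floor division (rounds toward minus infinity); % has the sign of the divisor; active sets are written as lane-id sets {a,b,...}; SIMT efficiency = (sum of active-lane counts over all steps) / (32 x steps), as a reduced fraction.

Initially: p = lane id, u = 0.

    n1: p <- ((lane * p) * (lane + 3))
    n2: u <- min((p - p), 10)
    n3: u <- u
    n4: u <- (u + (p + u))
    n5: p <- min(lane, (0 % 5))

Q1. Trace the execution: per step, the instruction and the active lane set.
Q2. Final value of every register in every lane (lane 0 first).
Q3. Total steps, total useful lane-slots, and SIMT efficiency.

step 0: p <- ((lane * p) * (lane + 3)) {0,1,2,3,4,5,6,7,8,9,10,11,12,13,14,15,16,17,18,19,20,21,22,23,24,25,26,27,28,29,30,31}
step 1: u <- min((p - p), 10)        {0,1,2,3,4,5,6,7,8,9,10,11,12,13,14,15,16,17,18,19,20,21,22,23,24,25,26,27,28,29,30,31}
step 2: u <- u                       {0,1,2,3,4,5,6,7,8,9,10,11,12,13,14,15,16,17,18,19,20,21,22,23,24,25,26,27,28,29,30,31}
step 3: u <- (u + (p + u))           {0,1,2,3,4,5,6,7,8,9,10,11,12,13,14,15,16,17,18,19,20,21,22,23,24,25,26,27,28,29,30,31}
step 4: p <- min(lane, (0 % 5))      {0,1,2,3,4,5,6,7,8,9,10,11,12,13,14,15,16,17,18,19,20,21,22,23,24,25,26,27,28,29,30,31}

Answer: 5 steps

p: 0,0,0,0,0,0,0,0,0,0,0,0,0,0,0,0,0,0,0,0,0,0,0,0,0,0,0,0,0,0,0,0
u: 0,4,20,54,112,200,324,490,704,972,1300,1694,2160,2704,3332,4050,4864,5780,6804,7942,9200,10584,12100,13754,15552,17500,19604,21870,24304,26912,29700,32674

steps = 5; useful = 160; efficiency = 160/160 = 1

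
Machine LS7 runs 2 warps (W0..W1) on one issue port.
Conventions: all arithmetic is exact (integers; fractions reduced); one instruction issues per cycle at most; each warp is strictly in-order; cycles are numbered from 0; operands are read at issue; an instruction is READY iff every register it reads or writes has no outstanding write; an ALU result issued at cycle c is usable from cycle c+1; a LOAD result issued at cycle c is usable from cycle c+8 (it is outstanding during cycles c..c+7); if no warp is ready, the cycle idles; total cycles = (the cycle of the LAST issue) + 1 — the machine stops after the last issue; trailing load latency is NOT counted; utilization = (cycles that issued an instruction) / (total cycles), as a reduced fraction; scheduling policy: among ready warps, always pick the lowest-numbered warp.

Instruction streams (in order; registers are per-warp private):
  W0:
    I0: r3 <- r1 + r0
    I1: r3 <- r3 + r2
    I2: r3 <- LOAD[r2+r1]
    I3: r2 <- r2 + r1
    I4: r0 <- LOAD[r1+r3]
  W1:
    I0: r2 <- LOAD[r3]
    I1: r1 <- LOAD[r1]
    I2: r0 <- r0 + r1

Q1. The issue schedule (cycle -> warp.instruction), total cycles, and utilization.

cycle 0: W0.I0
cycle 1: W0.I1
cycle 2: W0.I2
cycle 3: W0.I3
cycle 4: W1.I0
cycle 5: W1.I1
cycle 6: idle
cycle 7: idle
cycle 8: idle
cycle 9: idle
cycle 10: W0.I4
cycle 11: idle
cycle 12: idle
cycle 13: W1.I2

Answer: 14 cycles, utilization 4/7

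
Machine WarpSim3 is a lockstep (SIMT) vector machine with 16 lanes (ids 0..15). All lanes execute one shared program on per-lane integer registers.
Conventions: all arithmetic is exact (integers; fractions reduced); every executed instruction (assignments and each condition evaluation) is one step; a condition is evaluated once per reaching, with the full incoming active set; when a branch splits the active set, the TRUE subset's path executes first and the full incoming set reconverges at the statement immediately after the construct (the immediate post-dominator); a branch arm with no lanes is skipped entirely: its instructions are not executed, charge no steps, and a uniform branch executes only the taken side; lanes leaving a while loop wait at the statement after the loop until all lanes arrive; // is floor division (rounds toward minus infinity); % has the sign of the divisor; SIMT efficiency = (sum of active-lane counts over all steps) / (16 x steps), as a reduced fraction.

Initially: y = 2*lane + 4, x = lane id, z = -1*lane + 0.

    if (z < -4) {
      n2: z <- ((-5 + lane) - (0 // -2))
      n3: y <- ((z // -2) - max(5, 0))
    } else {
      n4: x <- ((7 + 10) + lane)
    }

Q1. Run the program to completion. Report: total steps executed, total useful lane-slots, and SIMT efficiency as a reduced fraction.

Answer: 4 steps, 43 useful, 43/64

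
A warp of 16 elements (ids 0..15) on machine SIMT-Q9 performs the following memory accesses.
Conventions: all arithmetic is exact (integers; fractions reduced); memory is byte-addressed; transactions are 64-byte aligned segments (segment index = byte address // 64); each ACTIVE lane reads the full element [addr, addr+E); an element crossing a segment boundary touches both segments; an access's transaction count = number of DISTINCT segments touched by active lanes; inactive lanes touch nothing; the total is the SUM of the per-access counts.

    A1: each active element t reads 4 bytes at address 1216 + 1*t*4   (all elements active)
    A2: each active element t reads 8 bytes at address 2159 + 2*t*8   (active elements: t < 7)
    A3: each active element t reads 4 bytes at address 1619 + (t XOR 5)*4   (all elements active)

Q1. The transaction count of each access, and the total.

A1: 1 transaction
A2: 3 transactions
A3: 2 transactions

Answer: 1,3,2; total 6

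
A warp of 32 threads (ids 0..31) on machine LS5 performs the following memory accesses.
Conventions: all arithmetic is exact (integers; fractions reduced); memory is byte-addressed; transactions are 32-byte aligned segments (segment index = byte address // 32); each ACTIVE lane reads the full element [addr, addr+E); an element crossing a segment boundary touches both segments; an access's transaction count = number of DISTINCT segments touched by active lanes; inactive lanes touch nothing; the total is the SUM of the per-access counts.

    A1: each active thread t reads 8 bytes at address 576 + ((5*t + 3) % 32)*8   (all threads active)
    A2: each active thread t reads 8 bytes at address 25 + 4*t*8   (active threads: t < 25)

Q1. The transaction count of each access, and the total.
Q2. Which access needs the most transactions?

A1: 8 transactions
A2: 26 transactions

Answer: 8,26; total 34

Answer: A2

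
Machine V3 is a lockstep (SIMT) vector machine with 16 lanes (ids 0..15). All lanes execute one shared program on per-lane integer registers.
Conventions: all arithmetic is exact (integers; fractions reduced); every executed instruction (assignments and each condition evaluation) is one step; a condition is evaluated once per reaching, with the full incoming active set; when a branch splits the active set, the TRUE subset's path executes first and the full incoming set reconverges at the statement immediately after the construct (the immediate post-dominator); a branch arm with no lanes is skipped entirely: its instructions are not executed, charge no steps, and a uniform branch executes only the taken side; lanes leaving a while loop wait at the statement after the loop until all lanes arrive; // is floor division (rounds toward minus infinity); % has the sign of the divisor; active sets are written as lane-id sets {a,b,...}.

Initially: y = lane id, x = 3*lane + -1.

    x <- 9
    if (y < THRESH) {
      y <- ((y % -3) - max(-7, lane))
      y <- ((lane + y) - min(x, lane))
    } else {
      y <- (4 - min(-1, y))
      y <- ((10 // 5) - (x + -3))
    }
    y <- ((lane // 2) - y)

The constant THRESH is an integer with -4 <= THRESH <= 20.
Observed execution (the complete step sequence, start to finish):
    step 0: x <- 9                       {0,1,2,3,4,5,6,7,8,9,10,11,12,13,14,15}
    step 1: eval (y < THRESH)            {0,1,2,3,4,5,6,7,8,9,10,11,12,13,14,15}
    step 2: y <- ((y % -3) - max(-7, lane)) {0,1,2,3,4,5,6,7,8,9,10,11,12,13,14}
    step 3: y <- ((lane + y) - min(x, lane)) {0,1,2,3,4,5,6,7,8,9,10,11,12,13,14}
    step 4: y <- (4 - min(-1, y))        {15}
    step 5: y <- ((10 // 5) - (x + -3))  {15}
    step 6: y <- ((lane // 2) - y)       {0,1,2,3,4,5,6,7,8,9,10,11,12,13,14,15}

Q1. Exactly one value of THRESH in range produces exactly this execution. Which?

Answer: THRESH = 15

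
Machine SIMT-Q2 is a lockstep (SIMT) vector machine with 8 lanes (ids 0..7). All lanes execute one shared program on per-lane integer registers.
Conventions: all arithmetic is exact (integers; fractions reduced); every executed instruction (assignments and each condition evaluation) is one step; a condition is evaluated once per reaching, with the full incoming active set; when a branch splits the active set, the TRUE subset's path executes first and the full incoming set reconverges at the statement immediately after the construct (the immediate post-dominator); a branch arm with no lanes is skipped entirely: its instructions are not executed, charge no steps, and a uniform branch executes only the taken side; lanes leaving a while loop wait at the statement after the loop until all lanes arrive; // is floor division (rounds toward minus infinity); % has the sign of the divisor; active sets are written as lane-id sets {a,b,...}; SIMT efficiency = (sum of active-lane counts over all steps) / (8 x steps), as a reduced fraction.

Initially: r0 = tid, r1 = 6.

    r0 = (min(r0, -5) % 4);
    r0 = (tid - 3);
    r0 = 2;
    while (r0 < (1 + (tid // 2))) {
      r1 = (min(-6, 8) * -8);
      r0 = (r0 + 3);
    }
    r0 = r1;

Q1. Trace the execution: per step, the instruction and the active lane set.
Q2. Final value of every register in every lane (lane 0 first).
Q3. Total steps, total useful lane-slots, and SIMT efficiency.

step 0: r0 <- (min(r0, -5) % 4)      {0,1,2,3,4,5,6,7}
step 1: r0 <- (tid - 3)              {0,1,2,3,4,5,6,7}
step 2: r0 <- 2                      {0,1,2,3,4,5,6,7}
step 3: eval (r0 < (1 + (tid // 2))) {0,1,2,3,4,5,6,7}
step 4: r1 <- (min(-6, 8) * -8)      {4,5,6,7}
step 5: r0 <- (r0 + 3)               {4,5,6,7}
step 6: eval (r0 < (1 + (tid // 2))) {4,5,6,7}
step 7: r0 <- r1                     {0,1,2,3,4,5,6,7}

Answer: 8 steps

r0: 6,6,6,6,48,48,48,48
r1: 6,6,6,6,48,48,48,48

steps = 8; useful = 52; efficiency = 52/64 = 13/16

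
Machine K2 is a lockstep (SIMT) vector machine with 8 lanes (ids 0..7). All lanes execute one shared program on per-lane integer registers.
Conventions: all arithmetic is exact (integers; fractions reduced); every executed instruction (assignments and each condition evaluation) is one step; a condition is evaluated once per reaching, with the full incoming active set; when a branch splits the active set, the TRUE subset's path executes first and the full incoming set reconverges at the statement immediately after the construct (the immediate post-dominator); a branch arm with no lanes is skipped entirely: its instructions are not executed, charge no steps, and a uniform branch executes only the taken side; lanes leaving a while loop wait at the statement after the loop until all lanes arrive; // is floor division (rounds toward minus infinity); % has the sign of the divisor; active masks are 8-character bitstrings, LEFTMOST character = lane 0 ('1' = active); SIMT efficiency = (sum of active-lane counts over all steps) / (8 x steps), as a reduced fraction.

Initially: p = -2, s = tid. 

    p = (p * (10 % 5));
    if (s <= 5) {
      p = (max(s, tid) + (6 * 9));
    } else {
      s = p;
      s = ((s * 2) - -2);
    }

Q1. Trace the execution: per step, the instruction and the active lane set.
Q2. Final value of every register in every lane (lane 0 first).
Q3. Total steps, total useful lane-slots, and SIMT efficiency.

step 0: p <- (p * (10 % 5))          11111111
step 1: eval (s <= 5)                11111111
step 2: p <- (max(s, tid) + (6 * 9)) 11111100
step 3: s <- p                       00000011
step 4: s <- ((s * 2) - -2)          00000011

Answer: 5 steps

p: 54,55,56,57,58,59,0,0
s: 0,1,2,3,4,5,2,2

steps = 5; useful = 26; efficiency = 26/40 = 13/20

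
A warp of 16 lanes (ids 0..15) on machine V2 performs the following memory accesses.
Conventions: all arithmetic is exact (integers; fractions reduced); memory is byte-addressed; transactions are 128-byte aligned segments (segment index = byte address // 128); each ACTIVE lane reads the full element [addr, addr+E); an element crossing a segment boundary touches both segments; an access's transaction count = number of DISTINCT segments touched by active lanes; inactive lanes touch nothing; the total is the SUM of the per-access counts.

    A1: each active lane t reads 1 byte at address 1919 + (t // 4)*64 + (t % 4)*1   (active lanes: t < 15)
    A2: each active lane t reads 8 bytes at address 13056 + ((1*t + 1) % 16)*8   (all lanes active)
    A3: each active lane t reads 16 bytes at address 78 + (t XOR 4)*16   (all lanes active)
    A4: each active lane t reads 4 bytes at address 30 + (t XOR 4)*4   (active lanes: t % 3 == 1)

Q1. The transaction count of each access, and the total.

A1: 3 transactions
A2: 1 transaction
A3: 3 transactions
A4: 1 transaction

Answer: 3,1,3,1; total 8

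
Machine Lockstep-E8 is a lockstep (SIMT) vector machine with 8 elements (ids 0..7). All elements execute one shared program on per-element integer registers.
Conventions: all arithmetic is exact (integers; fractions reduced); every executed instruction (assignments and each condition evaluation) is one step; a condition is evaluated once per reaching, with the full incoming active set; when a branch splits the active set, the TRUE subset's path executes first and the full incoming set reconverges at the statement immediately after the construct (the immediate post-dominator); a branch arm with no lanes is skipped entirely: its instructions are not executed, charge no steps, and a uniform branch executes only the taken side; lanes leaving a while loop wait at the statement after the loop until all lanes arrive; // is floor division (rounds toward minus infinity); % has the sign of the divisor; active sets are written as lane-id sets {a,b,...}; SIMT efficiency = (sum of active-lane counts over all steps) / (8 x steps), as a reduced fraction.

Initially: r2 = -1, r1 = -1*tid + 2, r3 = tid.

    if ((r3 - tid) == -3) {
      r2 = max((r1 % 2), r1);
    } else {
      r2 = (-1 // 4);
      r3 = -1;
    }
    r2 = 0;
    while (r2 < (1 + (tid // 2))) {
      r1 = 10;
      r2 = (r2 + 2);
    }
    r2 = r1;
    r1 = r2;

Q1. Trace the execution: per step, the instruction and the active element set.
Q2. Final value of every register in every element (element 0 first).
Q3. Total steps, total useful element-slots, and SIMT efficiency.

step 0: eval ((r3 - tid) == -3)      {0,1,2,3,4,5,6,7}
step 1: r2 <- (-1 // 4)              {0,1,2,3,4,5,6,7}
step 2: r3 <- -1                     {0,1,2,3,4,5,6,7}
step 3: r2 <- 0                      {0,1,2,3,4,5,6,7}
step 4: eval (r2 < (1 + (tid // 2))) {0,1,2,3,4,5,6,7}
step 5: r1 <- 10                     {0,1,2,3,4,5,6,7}
step 6: r2 <- (r2 + 2)               {0,1,2,3,4,5,6,7}
step 7: eval (r2 < (1 + (tid // 2))) {0,1,2,3,4,5,6,7}
step 8: r1 <- 10                     {4,5,6,7}
step 9: r2 <- (r2 + 2)               {4,5,6,7}
step 10: eval (r2 < (1 + (tid // 2))) {4,5,6,7}
step 11: r2 <- r1                     {0,1,2,3,4,5,6,7}
step 12: r1 <- r2                     {0,1,2,3,4,5,6,7}

Answer: 13 steps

r2: 10,10,10,10,10,10,10,10
r1: 10,10,10,10,10,10,10,10
r3: -1,-1,-1,-1,-1,-1,-1,-1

steps = 13; useful = 92; efficiency = 92/104 = 23/26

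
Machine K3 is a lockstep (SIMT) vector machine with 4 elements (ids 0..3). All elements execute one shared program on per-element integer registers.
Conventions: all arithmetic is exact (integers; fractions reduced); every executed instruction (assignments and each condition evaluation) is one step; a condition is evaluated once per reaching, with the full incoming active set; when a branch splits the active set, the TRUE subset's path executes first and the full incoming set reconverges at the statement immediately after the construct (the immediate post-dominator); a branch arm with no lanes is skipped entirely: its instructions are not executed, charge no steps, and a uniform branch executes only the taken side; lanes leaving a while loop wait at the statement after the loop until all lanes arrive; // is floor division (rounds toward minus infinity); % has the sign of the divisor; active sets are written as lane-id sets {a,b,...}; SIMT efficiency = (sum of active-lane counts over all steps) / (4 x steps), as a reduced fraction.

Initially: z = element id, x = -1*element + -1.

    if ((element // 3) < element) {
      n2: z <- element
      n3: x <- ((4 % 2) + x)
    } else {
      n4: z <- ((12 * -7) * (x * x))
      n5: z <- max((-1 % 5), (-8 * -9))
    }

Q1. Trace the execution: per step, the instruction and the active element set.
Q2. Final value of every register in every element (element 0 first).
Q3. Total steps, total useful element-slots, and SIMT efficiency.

step 0: eval ((element // 3) < element) {0,1,2,3}
step 1: z <- element                 {1,2,3}
step 2: x <- ((4 % 2) + x)           {1,2,3}
step 3: z <- ((12 * -7) * (x * x))   {0}
step 4: z <- max((-1 % 5), (-8 * -9)) {0}

Answer: 5 steps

z: 72,1,2,3
x: -1,-2,-3,-4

steps = 5; useful = 12; efficiency = 12/20 = 3/5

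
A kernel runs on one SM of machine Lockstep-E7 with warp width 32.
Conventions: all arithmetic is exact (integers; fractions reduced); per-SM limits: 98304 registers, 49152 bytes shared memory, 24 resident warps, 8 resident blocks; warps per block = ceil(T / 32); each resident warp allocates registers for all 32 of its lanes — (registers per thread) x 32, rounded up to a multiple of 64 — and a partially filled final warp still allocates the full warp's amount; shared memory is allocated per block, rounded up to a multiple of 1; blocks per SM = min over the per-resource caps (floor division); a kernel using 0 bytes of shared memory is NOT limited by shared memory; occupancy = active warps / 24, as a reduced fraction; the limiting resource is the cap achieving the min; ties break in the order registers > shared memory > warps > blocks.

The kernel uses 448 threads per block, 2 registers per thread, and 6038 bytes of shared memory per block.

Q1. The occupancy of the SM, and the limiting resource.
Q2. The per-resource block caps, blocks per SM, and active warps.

Answer: occupancy 7/12, limited by warps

registers: 109 blocks
shared memory: 8 blocks
warps: 1 block
blocks: 8 blocks

Answer: 1 block, 14 active warps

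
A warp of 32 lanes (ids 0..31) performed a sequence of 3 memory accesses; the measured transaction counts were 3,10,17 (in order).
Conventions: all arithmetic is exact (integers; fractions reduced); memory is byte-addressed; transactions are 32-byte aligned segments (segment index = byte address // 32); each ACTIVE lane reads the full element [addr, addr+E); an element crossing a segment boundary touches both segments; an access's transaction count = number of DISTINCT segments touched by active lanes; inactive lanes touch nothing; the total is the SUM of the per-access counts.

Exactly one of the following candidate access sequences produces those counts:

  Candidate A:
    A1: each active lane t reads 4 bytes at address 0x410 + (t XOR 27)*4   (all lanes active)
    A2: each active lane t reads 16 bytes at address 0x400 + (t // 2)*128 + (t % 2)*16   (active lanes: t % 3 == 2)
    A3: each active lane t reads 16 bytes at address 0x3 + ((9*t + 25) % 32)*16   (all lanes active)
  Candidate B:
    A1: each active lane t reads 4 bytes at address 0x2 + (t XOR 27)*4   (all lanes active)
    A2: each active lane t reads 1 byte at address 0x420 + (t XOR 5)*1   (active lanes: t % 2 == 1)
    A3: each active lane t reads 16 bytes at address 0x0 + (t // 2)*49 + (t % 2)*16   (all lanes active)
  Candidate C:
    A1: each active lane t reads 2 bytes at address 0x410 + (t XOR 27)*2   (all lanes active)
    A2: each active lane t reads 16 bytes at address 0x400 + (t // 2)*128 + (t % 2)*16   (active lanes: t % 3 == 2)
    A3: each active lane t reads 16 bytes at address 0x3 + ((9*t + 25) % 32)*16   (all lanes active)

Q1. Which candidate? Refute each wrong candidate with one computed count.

A: A1 gives 5 transactions, not 3
B: A1 gives 5 transactions, not 3
C: all counts match (3,10,17)

Answer: C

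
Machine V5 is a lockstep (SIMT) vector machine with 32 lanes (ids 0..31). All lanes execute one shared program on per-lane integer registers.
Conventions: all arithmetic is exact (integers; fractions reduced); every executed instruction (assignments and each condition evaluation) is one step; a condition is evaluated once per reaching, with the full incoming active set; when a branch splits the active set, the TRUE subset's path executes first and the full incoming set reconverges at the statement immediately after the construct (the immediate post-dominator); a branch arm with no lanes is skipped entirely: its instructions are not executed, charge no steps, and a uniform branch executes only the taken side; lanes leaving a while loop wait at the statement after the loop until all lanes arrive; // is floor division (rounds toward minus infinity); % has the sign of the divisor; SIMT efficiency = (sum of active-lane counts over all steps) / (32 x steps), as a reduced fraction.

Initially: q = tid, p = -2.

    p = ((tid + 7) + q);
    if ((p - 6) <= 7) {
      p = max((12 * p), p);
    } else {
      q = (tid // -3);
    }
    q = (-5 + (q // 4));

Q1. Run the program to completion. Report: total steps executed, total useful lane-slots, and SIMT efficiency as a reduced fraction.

Answer: 5 steps, 128 useful, 4/5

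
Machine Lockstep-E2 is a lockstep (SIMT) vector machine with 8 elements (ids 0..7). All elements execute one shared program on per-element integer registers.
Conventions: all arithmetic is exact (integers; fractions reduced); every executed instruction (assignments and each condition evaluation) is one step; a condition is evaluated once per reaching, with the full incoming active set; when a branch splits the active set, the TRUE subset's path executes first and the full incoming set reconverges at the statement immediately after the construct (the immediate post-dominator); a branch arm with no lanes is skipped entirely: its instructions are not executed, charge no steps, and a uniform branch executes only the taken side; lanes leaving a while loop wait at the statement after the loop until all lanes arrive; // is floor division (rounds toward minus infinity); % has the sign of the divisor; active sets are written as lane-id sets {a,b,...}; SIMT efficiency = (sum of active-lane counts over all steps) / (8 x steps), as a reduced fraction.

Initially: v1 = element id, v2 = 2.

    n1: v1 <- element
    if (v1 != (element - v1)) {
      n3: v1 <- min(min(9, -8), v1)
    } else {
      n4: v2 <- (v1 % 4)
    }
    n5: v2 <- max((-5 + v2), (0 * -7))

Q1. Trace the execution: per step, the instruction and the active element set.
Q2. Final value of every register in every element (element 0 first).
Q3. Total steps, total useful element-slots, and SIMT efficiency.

step 0: v1 <- element                {0,1,2,3,4,5,6,7}
step 1: eval (v1 != (element - v1))  {0,1,2,3,4,5,6,7}
step 2: v1 <- min(min(9, -8), v1)    {1,2,3,4,5,6,7}
step 3: v2 <- (v1 % 4)               {0}
step 4: v2 <- max((-5 + v2), (0 * -7)) {0,1,2,3,4,5,6,7}

Answer: 5 steps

v1: 0,-8,-8,-8,-8,-8,-8,-8
v2: 0,0,0,0,0,0,0,0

steps = 5; useful = 32; efficiency = 32/40 = 4/5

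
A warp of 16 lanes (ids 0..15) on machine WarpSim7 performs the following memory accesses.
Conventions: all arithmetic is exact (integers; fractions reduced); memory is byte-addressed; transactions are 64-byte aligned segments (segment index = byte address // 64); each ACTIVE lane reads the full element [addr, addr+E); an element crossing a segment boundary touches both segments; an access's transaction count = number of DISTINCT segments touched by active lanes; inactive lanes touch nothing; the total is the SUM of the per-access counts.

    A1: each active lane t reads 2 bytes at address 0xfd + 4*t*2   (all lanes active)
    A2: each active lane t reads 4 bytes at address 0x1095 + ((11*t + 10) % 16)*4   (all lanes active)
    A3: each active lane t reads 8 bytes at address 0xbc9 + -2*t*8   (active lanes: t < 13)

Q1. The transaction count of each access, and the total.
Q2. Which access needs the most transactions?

A1: 3 transactions
A2: 2 transactions
A3: 4 transactions

Answer: 3,2,4; total 9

Answer: A3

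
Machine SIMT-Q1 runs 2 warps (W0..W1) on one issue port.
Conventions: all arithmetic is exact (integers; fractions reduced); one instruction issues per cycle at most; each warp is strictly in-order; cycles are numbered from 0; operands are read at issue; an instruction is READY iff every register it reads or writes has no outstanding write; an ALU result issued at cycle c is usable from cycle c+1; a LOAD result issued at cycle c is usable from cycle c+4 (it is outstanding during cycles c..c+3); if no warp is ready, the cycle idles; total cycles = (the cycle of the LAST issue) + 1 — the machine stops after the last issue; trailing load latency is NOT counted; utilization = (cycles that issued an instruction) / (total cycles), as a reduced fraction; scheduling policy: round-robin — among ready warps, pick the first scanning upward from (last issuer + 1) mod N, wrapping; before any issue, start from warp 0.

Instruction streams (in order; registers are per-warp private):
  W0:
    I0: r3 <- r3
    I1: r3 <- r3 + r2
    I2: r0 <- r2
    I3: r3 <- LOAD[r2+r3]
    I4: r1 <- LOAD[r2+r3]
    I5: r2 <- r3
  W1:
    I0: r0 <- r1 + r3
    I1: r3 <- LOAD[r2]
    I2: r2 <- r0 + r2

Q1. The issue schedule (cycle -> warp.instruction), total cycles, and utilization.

cycle 0: W0.I0
cycle 1: W1.I0
cycle 2: W0.I1
cycle 3: W1.I1
cycle 4: W0.I2
cycle 5: W1.I2
cycle 6: W0.I3
cycle 7: idle
cycle 8: idle
cycle 9: idle
cycle 10: W0.I4
cycle 11: W0.I5

Answer: 12 cycles, utilization 3/4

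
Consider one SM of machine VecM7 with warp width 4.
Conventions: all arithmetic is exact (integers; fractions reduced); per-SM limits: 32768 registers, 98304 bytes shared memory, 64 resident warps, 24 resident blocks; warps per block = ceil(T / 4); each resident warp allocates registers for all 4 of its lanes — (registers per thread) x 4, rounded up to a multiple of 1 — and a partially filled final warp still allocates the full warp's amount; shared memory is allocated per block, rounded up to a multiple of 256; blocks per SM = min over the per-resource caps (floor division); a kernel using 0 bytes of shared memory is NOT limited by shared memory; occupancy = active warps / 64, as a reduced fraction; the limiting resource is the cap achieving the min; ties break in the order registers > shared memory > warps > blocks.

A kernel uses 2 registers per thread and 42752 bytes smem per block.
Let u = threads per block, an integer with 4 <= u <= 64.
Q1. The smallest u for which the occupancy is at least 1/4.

Answer: u = 29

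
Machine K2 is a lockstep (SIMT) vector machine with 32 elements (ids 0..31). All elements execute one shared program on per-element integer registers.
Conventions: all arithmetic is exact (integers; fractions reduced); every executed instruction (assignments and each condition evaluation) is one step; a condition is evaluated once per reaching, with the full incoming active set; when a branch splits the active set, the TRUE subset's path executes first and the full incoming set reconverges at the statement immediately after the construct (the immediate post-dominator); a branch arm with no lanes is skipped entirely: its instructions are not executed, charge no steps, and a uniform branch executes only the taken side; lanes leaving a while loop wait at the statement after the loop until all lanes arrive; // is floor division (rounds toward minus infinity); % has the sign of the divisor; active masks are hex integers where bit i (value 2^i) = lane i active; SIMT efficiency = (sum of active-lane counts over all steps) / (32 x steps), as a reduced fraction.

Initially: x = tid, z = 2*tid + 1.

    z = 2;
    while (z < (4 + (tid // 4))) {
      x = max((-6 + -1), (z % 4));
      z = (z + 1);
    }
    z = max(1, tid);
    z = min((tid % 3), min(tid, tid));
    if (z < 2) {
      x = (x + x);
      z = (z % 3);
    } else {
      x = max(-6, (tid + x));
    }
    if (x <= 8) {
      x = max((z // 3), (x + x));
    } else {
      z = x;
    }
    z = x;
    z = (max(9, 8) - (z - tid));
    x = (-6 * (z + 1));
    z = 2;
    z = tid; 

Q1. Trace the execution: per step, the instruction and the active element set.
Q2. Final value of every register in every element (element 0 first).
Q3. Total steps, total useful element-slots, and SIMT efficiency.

step 0: z <- 2                       0xffffffff
step 1: eval (z < (4 + (tid // 4)))  0xffffffff
step 2: x <- max((-6 + -1), (z % 4)) 0xffffffff
step 3: z <- (z + 1)                 0xffffffff
step 4: eval (z < (4 + (tid // 4)))  0xffffffff
step 5: x <- max((-6 + -1), (z % 4)) 0xffffffff
step 6: z <- (z + 1)                 0xffffffff
step 7: eval (z < (4 + (tid // 4)))  0xffffffff
step 8: x <- max((-6 + -1), (z % 4)) 0xfffffff0
step 9: z <- (z + 1)                 0xfffffff0
step 10: eval (z < (4 + (tid // 4)))  0xfffffff0
step 11: x <- max((-6 + -1), (z % 4)) 0xffffff00
step 12: z <- (z + 1)                 0xffffff00
step 13: eval (z < (4 + (tid // 4)))  0xffffff00
step 14: x <- max((-6 + -1), (z % 4)) 0xfffff000
step 15: z <- (z + 1)                 0xfffff000
step 16: eval (z < (4 + (tid // 4)))  0xfffff000
step 17: x <- max((-6 + -1), (z % 4)) 0xffff0000
step 18: z <- (z + 1)                 0xffff0000
step 19: eval (z < (4 + (tid // 4)))  0xffff0000
step 20: x <- max((-6 + -1), (z % 4)) 0xfff00000
step 21: z <- (z + 1)                 0xfff00000
step 22: eval (z < (4 + (tid // 4)))  0xfff00000
step 23: x <- max((-6 + -1), (z % 4)) 0xff000000
step 24: z <- (z + 1)                 0xff000000
step 25: eval (z < (4 + (tid // 4)))  0xff000000
step 26: x <- max((-6 + -1), (z % 4)) 0xf0000000
step 27: z <- (z + 1)                 0xf0000000
step 28: eval (z < (4 + (tid // 4)))  0xf0000000
step 29: z <- max(1, tid)             0xffffffff
step 30: z <- min((tid % 3), min(tid, tid)) 0xffffffff
step 31: eval (z < 2)                 0xffffffff
step 32: x <- (x + x)                 0xdb6db6db
step 33: z <- (z % 3)                 0xdb6db6db
step 34: x <- max(-6, (tid + x))      0x24924924
step 35: eval (x <= 8)                0xffffffff
step 36: x <- max((z // 3), (x + x))  0xdb6db6ff
step 37: z <- x                       0x24924900
step 38: z <- x                       0xffffffff
step 39: z <- (max(9, 8) - (z - tid)) 0xffffffff
step 40: x <- (-6 * (z + 1))          0xffffffff
step 41: z <- 2                       0xffffffff
step 42: z <- tid                     0xffffffff

Answer: 43 steps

x: 12,6,-12,-6,-84,-30,-96,-102,-54,-90,-96,-54,-84,-90,-48,-102,-84,-42,-96,-102,-60,-186,-192,-60,-180,-186,-54,-198,-180,-48,-192,-198
z: 0,1,2,3,4,5,6,7,8,9,10,11,12,13,14,15,16,17,18,19,20,21,22,23,24,25,26,27,28,29,30,31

steps = 43; useful = 966; efficiency = 966/1376 = 483/688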